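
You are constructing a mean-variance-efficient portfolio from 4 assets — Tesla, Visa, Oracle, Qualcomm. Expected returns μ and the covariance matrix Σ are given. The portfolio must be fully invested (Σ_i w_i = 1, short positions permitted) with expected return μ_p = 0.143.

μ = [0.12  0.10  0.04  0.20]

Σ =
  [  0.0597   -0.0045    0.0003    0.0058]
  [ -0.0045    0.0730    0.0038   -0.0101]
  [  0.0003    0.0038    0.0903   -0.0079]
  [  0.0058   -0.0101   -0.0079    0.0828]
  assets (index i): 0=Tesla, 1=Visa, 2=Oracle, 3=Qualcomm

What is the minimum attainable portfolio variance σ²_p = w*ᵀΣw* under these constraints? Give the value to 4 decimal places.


u=Σ⁻¹μ = [1.8949  1.8103  0.5844  2.5593]
v=Σ⁻¹𝟙 = [16.5440  16.0506  11.5668  13.9799]
a=μᵀu=0.943664  b=𝟙ᵀu=6.848979  c=𝟙ᵀv=58.141228  D=ac−b²=7.957247
λ₁=(c·0.143−b)/D = (58.141228·0.143−6.848979)/7.957247 = 0.184136
λ₂=(a−b·0.143)/D = (0.943664−6.848979·0.143)/7.957247 = -0.004492
w* = 0.184136·u + -0.004492·v:
  w_0 = 0.184136·1.8949 + -0.004492·16.5440 = 0.2746  (Tesla)
  w_1 = 0.184136·1.8103 + -0.004492·16.0506 = 0.2613  (Visa)
  w_2 = 0.184136·0.5844 + -0.004492·11.5668 = 0.0557  (Oracle)
  w_3 = 0.184136·2.5593 + -0.004492·13.9799 = 0.4085  (Qualcomm)
Σw_i=1.0000  μᵀw=0.1430
σ²=wᵀΣw=λ₁·μ_p+λ₂ = 0.184136·0.143 + -0.004492 = 0.021840 ≈ 0.0218

0.0218


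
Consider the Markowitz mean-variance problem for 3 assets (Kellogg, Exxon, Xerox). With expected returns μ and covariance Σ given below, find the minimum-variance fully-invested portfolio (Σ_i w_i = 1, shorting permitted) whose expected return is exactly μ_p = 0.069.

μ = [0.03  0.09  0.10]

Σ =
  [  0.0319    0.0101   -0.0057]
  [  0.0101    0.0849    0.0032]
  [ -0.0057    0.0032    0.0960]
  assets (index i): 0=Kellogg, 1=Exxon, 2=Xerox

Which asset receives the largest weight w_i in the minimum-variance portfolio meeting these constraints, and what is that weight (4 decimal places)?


g=Σ⁻¹μ = [0.8386  0.9203  1.0608]
h=Σ⁻¹𝟙 = [31.0781  7.6288  12.0076]
a=μᵀg=0.214065  b=𝟙ᵀg=2.819701  c=𝟙ᵀh=50.714587  D=ac−b²=2.905517
λ₁=(c·0.069−b)/D = (50.714587·0.069−2.819701)/2.905517 = 0.233902
λ₂=(a−b·0.069)/D = (0.214065−2.819701·0.069)/2.905517 = 0.006713
w* = 0.233902·g + 0.006713·h:
  w_0 = 0.233902·0.8386 + 0.006713·31.0781 = 0.4048  (Kellogg)
  w_1 = 0.233902·0.9203 + 0.006713·7.6288 = 0.2665  (Exxon)
  w_2 = 0.233902·1.0608 + 0.006713·12.0076 = 0.3287  (Xerox)
Σw_i=1.0000  μᵀw=0.0690
σ²=wᵀΣw=λ₁·μ_p+λ₂ = 0.233902·0.069 + 0.006713 = 0.022853 ≈ 0.0229

Kellogg (0.4048)


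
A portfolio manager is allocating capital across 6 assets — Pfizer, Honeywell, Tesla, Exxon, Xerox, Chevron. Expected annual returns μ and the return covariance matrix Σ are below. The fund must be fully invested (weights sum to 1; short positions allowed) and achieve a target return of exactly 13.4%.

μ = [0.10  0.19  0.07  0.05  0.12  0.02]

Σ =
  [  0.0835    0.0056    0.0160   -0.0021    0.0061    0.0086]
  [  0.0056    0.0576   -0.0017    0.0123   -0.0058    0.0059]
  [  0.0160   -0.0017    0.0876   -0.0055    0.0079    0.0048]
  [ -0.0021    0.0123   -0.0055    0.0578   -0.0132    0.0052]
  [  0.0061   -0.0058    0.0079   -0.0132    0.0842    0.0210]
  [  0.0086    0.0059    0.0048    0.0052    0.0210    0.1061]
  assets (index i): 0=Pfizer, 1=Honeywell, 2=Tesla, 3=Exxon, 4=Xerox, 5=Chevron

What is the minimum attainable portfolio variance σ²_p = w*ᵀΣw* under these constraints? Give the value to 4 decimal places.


0.0185

g=Σ⁻¹μ = [0.7917  3.3182  0.6292  0.6928  1.7636  -0.4717]
h=Σ⁻¹𝟙 = [8.2264  13.8714  9.9191  18.2329  13.1560  4.0407]
a=μᵀg=0.990500  b=𝟙ᵀg=6.723721  c=𝟙ᵀh=67.446399  D=ac−b²=21.597221
λ₁=(c·0.134−b)/D = (67.446399·0.134−6.723721)/21.597221 = 0.107148
λ₂=(a−b·0.134)/D = (0.990500−6.723721·0.134)/21.597221 = 0.004145
w* = 0.107148·g + 0.004145·h:
  w_0 = 0.107148·0.7917 + 0.004145·8.2264 = 0.1189  (Pfizer)
  w_1 = 0.107148·3.3182 + 0.004145·13.8714 = 0.4130  (Honeywell)
  w_2 = 0.107148·0.6292 + 0.004145·9.9191 = 0.1085  (Tesla)
  w_3 = 0.107148·0.6928 + 0.004145·18.2329 = 0.1498  (Exxon)
  w_4 = 0.107148·1.7636 + 0.004145·13.1560 = 0.2435  (Xerox)
  w_5 = 0.107148·-0.4717 + 0.004145·4.0407 = -0.0338  (Chevron)
Σw_i=1.0000  μᵀw=0.1340
σ²=wᵀΣw=λ₁·μ_p+λ₂ = 0.107148·0.134 + 0.004145 = 0.018503 ≈ 0.0185


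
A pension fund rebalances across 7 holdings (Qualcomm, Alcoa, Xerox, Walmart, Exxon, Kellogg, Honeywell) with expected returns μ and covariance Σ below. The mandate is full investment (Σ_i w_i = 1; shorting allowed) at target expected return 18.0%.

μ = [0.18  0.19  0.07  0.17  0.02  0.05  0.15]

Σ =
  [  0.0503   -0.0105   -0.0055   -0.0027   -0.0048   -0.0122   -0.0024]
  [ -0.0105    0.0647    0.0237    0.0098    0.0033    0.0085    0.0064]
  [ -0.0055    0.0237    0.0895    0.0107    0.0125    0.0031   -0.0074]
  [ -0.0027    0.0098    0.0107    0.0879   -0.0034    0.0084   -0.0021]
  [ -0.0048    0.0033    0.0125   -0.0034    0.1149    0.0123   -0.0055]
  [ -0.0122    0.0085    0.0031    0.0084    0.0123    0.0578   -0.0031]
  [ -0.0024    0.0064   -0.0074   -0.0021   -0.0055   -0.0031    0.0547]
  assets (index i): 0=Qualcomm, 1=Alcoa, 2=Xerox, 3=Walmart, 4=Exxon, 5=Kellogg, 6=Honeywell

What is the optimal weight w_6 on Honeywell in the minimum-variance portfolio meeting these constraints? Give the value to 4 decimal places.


p=Σ⁻¹μ = [4.7750  2.9033  0.2505  1.6842  0.3112  1.2725  2.8140]
q=Σ⁻¹𝟙 = [30.1545  10.4469  9.2165  8.9468  7.8489  19.8385  21.8861]
a=μᵀp=2.206912  b=𝟙ᵀp=14.010645  c=𝟙ᵀq=108.338188  D=ac−b²=42.794724
λ₁=(c·0.180−b)/D = (108.338188·0.180−14.010645)/42.794724 = 0.128292
λ₂=(a−b·0.180)/D = (2.206912−14.010645·0.180)/42.794724 = -0.007361
w* = 0.128292·p + -0.007361·q:
  w_0 = 0.128292·4.7750 + -0.007361·30.1545 = 0.3906  (Qualcomm)
  w_1 = 0.128292·2.9033 + -0.007361·10.4469 = 0.2956  (Alcoa)
  w_2 = 0.128292·0.2505 + -0.007361·9.2165 = -0.0357  (Xerox)
  w_3 = 0.128292·1.6842 + -0.007361·8.9468 = 0.1502  (Walmart)
  w_4 = 0.128292·0.3112 + -0.007361·7.8489 = -0.0178  (Exxon)
  w_5 = 0.128292·1.2725 + -0.007361·19.8385 = 0.0172  (Kellogg)
  w_6 = 0.128292·2.8140 + -0.007361·21.8861 = 0.1999  (Honeywell)
Σw_i=1.0000  μᵀw=0.1800
σ²=wᵀΣw=λ₁·μ_p+λ₂ = 0.128292·0.180 + -0.007361 = 0.015732 ≈ 0.0157

0.1999


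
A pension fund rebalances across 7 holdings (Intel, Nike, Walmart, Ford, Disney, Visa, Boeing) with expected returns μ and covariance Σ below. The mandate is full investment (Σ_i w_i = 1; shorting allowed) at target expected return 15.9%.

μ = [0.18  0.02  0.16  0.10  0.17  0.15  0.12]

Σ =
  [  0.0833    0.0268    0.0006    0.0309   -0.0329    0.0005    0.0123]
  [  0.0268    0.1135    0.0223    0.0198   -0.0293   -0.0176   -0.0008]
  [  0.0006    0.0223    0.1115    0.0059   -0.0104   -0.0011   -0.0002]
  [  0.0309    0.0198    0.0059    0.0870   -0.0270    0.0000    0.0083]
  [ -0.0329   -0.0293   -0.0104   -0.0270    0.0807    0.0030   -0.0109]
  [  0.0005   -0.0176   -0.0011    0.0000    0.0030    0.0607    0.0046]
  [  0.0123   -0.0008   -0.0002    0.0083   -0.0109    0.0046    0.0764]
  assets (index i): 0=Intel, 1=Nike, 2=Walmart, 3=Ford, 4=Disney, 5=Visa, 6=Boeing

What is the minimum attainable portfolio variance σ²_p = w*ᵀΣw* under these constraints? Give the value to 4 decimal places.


u=Σ⁻¹μ = [3.0706  0.3768  1.7027  1.0128  4.1624  2.2718  1.4318]
v=Σ⁻¹𝟙 = [12.9984  12.1793  8.6902  10.9727  27.9859  17.6969  12.8818]
a=μᵀu=2.154155  b=𝟙ᵀu=14.028958  c=𝟙ᵀv=103.405228  D=ac−b²=25.939190
λ₁=(c·0.159−b)/D = (103.405228·0.159−14.028958)/25.939190 = 0.093005
λ₂=(a−b·0.159)/D = (2.154155−14.028958·0.159)/25.939190 = -0.002947
w* = 0.093005·u + -0.002947·v:
  w_0 = 0.093005·3.0706 + -0.002947·12.9984 = 0.2473  (Intel)
  w_1 = 0.093005·0.3768 + -0.002947·12.1793 = -0.0008  (Nike)
  w_2 = 0.093005·1.7027 + -0.002947·8.6902 = 0.1327  (Walmart)
  w_3 = 0.093005·1.0128 + -0.002947·10.9727 = 0.0619  (Ford)
  w_4 = 0.093005·4.1624 + -0.002947·27.9859 = 0.3046  (Disney)
  w_5 = 0.093005·2.2718 + -0.002947·17.6969 = 0.1591  (Visa)
  w_6 = 0.093005·1.4318 + -0.002947·12.8818 = 0.0952  (Boeing)
Σw_i=1.0000  μᵀw=0.1590
σ²=wᵀΣw=λ₁·μ_p+λ₂ = 0.093005·0.159 + -0.002947 = 0.011841 ≈ 0.0118

0.0118


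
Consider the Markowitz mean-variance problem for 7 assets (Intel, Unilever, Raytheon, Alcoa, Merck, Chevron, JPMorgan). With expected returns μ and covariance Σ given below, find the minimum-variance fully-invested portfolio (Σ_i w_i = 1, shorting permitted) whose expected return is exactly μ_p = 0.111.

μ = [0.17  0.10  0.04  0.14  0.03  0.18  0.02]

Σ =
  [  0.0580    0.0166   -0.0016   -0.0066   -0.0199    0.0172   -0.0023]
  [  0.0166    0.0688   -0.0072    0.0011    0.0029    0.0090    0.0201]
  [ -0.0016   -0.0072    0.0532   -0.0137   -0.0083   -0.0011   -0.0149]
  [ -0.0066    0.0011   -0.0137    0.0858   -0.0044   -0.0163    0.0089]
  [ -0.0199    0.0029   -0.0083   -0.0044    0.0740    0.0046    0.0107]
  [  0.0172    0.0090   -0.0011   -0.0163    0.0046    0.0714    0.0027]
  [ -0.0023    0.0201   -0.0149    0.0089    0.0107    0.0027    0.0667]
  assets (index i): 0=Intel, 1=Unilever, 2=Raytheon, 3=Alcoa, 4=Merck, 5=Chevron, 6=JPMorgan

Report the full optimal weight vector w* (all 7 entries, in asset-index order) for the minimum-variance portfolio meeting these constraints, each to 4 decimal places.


x=Σ⁻¹μ = [2.9270  0.5463  1.8576  2.6558  1.3978  2.2927  -0.0203]
y=Σ⁻¹𝟙 = [23.8725  5.2129  33.2993  20.3503  21.8305  10.7817  15.0296]
a=μᵀx=1.452546  b=𝟙ᵀx=11.656856  c=𝟙ᵀy=130.376868  D=ac−b²=53.496156
λ₁=(c·0.111−b)/D = (130.376868·0.111−11.656856)/53.496156 = 0.052620
λ₂=(a−b·0.111)/D = (1.452546−11.656856·0.111)/53.496156 = 0.002965
w* = 0.052620·x + 0.002965·y:
  w_0 = 0.052620·2.9270 + 0.002965·23.8725 = 0.2248  (Intel)
  w_1 = 0.052620·0.5463 + 0.002965·5.2129 = 0.0442  (Unilever)
  w_2 = 0.052620·1.8576 + 0.002965·33.2993 = 0.1965  (Raytheon)
  w_3 = 0.052620·2.6558 + 0.002965·20.3503 = 0.2001  (Alcoa)
  w_4 = 0.052620·1.3978 + 0.002965·21.8305 = 0.1383  (Merck)
  w_5 = 0.052620·2.2927 + 0.002965·10.7817 = 0.1526  (Chevron)
  w_6 = 0.052620·-0.0203 + 0.002965·15.0296 = 0.0435  (JPMorgan)
Σw_i=1.0000  μᵀw=0.1110
σ²=wᵀΣw=λ₁·μ_p+λ₂ = 0.052620·0.111 + 0.002965 = 0.008806 ≈ 0.0088

0.2248  0.0442  0.1965  0.2001  0.1383  0.1526  0.0435


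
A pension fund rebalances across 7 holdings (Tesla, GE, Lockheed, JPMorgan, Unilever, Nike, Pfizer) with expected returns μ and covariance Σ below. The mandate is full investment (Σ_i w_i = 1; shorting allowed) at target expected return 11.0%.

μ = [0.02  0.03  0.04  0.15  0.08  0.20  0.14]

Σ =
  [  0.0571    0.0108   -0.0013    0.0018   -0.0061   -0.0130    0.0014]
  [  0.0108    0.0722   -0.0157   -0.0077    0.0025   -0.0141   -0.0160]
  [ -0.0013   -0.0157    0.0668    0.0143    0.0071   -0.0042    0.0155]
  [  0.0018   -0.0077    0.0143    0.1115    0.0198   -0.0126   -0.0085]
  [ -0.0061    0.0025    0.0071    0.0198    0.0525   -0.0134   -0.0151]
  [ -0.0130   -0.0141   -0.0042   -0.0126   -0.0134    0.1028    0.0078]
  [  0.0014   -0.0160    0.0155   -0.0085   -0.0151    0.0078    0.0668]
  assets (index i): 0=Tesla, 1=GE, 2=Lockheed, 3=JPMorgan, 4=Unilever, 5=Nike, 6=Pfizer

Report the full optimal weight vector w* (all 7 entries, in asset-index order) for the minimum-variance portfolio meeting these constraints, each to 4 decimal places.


p=Σ⁻¹μ = [0.7869  1.4855  -0.1463  1.5231  2.4777  2.5303  2.9275]
q=Σ⁻¹𝟙 = [19.9659  21.8332  12.1084  7.5931  26.8339  18.5131  21.8418]
a=μᵀp=1.397050  b=𝟙ᵀp=11.584792  c=𝟙ᵀq=128.689361  D=ac−b²=45.578067
λ₁=(c·0.110−b)/D = (128.689361·0.110−11.584792)/45.578067 = 0.056410
λ₂=(a−b·0.110)/D = (1.397050−11.584792·0.110)/45.578067 = 0.002693
w* = 0.056410·p + 0.002693·q:
  w_0 = 0.056410·0.7869 + 0.002693·19.9659 = 0.0982  (Tesla)
  w_1 = 0.056410·1.4855 + 0.002693·21.8332 = 0.1426  (GE)
  w_2 = 0.056410·-0.1463 + 0.002693·12.1084 = 0.0243  (Lockheed)
  w_3 = 0.056410·1.5231 + 0.002693·7.5931 = 0.1064  (JPMorgan)
  w_4 = 0.056410·2.4777 + 0.002693·26.8339 = 0.2120  (Unilever)
  w_5 = 0.056410·2.5303 + 0.002693·18.5131 = 0.1926  (Nike)
  w_6 = 0.056410·2.9275 + 0.002693·21.8418 = 0.2240  (Pfizer)
Σw_i=1.0000  μᵀw=0.1100
σ²=wᵀΣw=λ₁·μ_p+λ₂ = 0.056410·0.110 + 0.002693 = 0.008898 ≈ 0.0089

0.0982  0.1426  0.0243  0.1064  0.2120  0.1926  0.2240


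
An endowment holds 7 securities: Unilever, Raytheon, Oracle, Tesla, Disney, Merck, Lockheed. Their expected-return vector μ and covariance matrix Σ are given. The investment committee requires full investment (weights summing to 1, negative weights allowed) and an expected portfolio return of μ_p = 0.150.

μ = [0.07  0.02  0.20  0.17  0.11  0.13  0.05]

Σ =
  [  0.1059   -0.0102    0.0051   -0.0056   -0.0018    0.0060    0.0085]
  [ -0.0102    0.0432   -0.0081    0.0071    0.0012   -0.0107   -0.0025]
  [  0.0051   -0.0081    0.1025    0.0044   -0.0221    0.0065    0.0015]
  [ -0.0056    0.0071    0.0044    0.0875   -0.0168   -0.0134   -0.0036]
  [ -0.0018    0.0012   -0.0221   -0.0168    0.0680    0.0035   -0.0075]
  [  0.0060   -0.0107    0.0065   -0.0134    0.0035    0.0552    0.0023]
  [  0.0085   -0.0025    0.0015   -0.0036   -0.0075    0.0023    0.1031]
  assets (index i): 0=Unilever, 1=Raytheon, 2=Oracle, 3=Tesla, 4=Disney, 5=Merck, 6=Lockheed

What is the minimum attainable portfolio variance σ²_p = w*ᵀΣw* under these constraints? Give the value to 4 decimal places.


0.0139

p=Σ⁻¹μ = [0.6561  1.2281  2.3629  2.7851  3.0056  2.7007  0.6819]
q=Σ⁻¹𝟙 = [10.8624  31.3791  14.3361  17.4272  23.4180  23.6111  11.1414]
a=μᵀp=1.732321  b=𝟙ᵀp=13.420278  c=𝟙ᵀq=132.175258  D=ac−b²=48.866097
λ₁=(c·0.150−b)/D = (132.175258·0.150−13.420278)/48.866097 = 0.131093
λ₂=(a−b·0.150)/D = (1.732321−13.420278·0.150)/48.866097 = -0.005745
w* = 0.131093·p + -0.005745·q:
  w_0 = 0.131093·0.6561 + -0.005745·10.8624 = 0.0236  (Unilever)
  w_1 = 0.131093·1.2281 + -0.005745·31.3791 = -0.0193  (Raytheon)
  w_2 = 0.131093·2.3629 + -0.005745·14.3361 = 0.2274  (Oracle)
  w_3 = 0.131093·2.7851 + -0.005745·17.4272 = 0.2650  (Tesla)
  w_4 = 0.131093·3.0056 + -0.005745·23.4180 = 0.2595  (Disney)
  w_5 = 0.131093·2.7007 + -0.005745·23.6111 = 0.2184  (Merck)
  w_6 = 0.131093·0.6819 + -0.005745·11.1414 = 0.0254  (Lockheed)
Σw_i=1.0000  μᵀw=0.1500
σ²=wᵀΣw=λ₁·μ_p+λ₂ = 0.131093·0.150 + -0.005745 = 0.013919 ≈ 0.0139


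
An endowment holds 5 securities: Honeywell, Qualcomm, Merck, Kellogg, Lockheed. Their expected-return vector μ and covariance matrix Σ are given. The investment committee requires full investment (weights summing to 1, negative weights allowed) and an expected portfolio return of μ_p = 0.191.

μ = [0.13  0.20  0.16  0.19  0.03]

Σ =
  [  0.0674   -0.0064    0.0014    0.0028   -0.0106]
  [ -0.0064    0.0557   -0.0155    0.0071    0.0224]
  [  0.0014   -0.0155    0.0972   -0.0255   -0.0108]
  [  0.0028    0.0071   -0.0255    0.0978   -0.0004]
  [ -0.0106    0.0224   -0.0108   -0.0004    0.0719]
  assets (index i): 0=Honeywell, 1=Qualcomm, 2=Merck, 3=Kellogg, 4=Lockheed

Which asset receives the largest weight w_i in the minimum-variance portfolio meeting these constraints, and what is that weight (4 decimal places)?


Qualcomm (0.4452)

u=Σ⁻¹μ = [2.1623  4.4313  2.9077  2.3165  -0.1949]
v=Σ⁻¹𝟙 = [17.7689  17.7553  17.8368  13.1342  13.7486]
a=μᵀu=2.066871  b=𝟙ᵀu=11.622852  c=𝟙ᵀv=80.243716  D=ac−b²=30.762752
λ₁=(c·0.191−b)/D = (80.243716·0.191−11.622852)/30.762752 = 0.120396
λ₂=(a−b·0.191)/D = (2.066871−11.622852·0.191)/30.762752 = -0.004977
w* = 0.120396·u + -0.004977·v:
  w_0 = 0.120396·2.1623 + -0.004977·17.7689 = 0.1719  (Honeywell)
  w_1 = 0.120396·4.4313 + -0.004977·17.7553 = 0.4452  (Qualcomm)
  w_2 = 0.120396·2.9077 + -0.004977·17.8368 = 0.2613  (Merck)
  w_3 = 0.120396·2.3165 + -0.004977·13.1342 = 0.2135  (Kellogg)
  w_4 = 0.120396·-0.1949 + -0.004977·13.7486 = -0.0919  (Lockheed)
Σw_i=1.0000  μᵀw=0.1910
σ²=wᵀΣw=λ₁·μ_p+λ₂ = 0.120396·0.191 + -0.004977 = 0.018019 ≈ 0.0180


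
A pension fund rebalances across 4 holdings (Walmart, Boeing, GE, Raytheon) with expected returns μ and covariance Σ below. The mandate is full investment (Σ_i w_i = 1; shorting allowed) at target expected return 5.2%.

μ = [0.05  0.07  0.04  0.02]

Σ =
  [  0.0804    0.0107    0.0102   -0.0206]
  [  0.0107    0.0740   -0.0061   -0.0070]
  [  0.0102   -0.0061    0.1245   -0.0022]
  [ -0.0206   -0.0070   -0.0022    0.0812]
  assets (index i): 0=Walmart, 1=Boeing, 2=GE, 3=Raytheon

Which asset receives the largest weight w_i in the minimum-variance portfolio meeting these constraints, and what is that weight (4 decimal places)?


u=Σ⁻¹μ = [0.5796  0.9349  0.3281  0.4828]
v=Σ⁻¹𝟙 = [14.0346  13.7664  7.8621  17.2755]
a=μᵀu=0.117200  b=𝟙ᵀu=2.325376  c=𝟙ᵀv=52.938678  D=ac−b²=0.797053
λ₁=(c·0.052−b)/D = (52.938678·0.052−2.325376)/0.797053 = 0.536270
λ₂=(a−b·0.052)/D = (0.117200−2.325376·0.052)/0.797053 = -0.004666
w* = 0.536270·u + -0.004666·v:
  w_0 = 0.536270·0.5796 + -0.004666·14.0346 = 0.2453  (Walmart)
  w_1 = 0.536270·0.9349 + -0.004666·13.7664 = 0.4371  (Boeing)
  w_2 = 0.536270·0.3281 + -0.004666·7.8621 = 0.1393  (GE)
  w_3 = 0.536270·0.4828 + -0.004666·17.2755 = 0.1783  (Raytheon)
Σw_i=1.0000  μᵀw=0.0520
σ²=wᵀΣw=λ₁·μ_p+λ₂ = 0.536270·0.052 + -0.004666 = 0.023220 ≈ 0.0232

Boeing (0.4371)


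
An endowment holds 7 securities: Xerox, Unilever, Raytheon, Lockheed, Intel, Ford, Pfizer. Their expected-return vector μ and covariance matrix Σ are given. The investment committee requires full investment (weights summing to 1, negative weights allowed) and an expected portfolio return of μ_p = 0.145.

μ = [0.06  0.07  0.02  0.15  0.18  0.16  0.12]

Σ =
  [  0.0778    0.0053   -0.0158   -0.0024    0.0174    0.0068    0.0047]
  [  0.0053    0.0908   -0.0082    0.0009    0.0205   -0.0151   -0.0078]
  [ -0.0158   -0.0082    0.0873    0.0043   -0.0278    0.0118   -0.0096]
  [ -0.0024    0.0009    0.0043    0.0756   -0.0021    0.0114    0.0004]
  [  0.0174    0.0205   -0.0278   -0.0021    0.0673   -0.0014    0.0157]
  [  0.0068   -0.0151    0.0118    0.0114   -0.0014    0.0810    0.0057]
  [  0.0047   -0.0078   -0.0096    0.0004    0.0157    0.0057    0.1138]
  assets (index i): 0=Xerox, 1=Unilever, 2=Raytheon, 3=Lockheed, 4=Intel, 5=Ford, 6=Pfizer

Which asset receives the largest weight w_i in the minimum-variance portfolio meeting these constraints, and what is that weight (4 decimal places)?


g=Σ⁻¹μ = [0.1716  0.5378  0.9634  1.7498  2.7928  1.6742  0.6902]
h=Σ⁻¹𝟙 = [11.6475  10.6744  18.4408  11.4729  14.8723  8.7463  8.0634]
a=μᵀg=1.183089  b=𝟙ᵀg=8.579827  c=𝟙ᵀh=83.917496  D=ac−b²=25.668420
λ₁=(c·0.145−b)/D = (83.917496·0.145−8.579827)/25.668420 = 0.139791
λ₂=(a−b·0.145)/D = (1.183089−8.579827·0.145)/25.668420 = -0.002376
w* = 0.139791·g + -0.002376·h:
  w_0 = 0.139791·0.1716 + -0.002376·11.6475 = -0.0037  (Xerox)
  w_1 = 0.139791·0.5378 + -0.002376·10.6744 = 0.0498  (Unilever)
  w_2 = 0.139791·0.9634 + -0.002376·18.4408 = 0.0909  (Raytheon)
  w_3 = 0.139791·1.7498 + -0.002376·11.4729 = 0.2174  (Lockheed)
  w_4 = 0.139791·2.7928 + -0.002376·14.8723 = 0.3551  (Intel)
  w_5 = 0.139791·1.6742 + -0.002376·8.7463 = 0.2133  (Ford)
  w_6 = 0.139791·0.6902 + -0.002376·8.0634 = 0.0773  (Pfizer)
Σw_i=1.0000  μᵀw=0.1450
σ²=wᵀΣw=λ₁·μ_p+λ₂ = 0.139791·0.145 + -0.002376 = 0.017894 ≈ 0.0179

Intel (0.3551)


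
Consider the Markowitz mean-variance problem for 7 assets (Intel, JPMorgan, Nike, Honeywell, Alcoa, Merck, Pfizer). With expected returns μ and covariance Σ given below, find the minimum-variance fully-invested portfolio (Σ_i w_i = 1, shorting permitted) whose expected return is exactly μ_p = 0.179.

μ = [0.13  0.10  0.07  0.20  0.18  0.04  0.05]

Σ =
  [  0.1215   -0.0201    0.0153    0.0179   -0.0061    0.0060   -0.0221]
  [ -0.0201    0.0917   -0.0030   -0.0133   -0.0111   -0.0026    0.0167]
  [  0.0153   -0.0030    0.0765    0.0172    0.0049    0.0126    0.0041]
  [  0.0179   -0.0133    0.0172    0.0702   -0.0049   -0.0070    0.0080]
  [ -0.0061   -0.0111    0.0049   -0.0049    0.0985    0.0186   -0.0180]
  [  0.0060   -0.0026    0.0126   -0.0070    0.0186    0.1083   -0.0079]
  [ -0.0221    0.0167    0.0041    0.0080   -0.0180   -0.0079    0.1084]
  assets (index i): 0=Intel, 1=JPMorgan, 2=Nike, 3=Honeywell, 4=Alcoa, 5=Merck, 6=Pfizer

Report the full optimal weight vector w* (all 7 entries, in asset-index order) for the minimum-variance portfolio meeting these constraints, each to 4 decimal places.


0.1230  0.2258  -0.0878  0.4539  0.3167  -0.0375  0.0059

x=Σ⁻¹μ = [1.1754  1.9744  -0.1506  3.0788  2.3504  0.2068  0.5805]
y=Σ⁻¹𝟙 = [10.2089  15.2256  5.8856  13.5861  13.3504  7.7010  10.5136]
a=μᵀx=1.415821  b=𝟙ᵀx=9.215717  c=𝟙ᵀy=76.471120  D=ac−b²=23.339985
λ₁=(c·0.179−b)/D = (76.471120·0.179−9.215717)/23.339985 = 0.191629
λ₂=(a−b·0.179)/D = (1.415821−9.215717·0.179)/23.339985 = -0.010017
w* = 0.191629·x + -0.010017·y:
  w_0 = 0.191629·1.1754 + -0.010017·10.2089 = 0.1230  (Intel)
  w_1 = 0.191629·1.9744 + -0.010017·15.2256 = 0.2258  (JPMorgan)
  w_2 = 0.191629·-0.1506 + -0.010017·5.8856 = -0.0878  (Nike)
  w_3 = 0.191629·3.0788 + -0.010017·13.5861 = 0.4539  (Honeywell)
  w_4 = 0.191629·2.3504 + -0.010017·13.3504 = 0.3167  (Alcoa)
  w_5 = 0.191629·0.2068 + -0.010017·7.7010 = -0.0375  (Merck)
  w_6 = 0.191629·0.5805 + -0.010017·10.5136 = 0.0059  (Pfizer)
Σw_i=1.0000  μᵀw=0.1790
σ²=wᵀΣw=λ₁·μ_p+λ₂ = 0.191629·0.179 + -0.010017 = 0.024285 ≈ 0.0243


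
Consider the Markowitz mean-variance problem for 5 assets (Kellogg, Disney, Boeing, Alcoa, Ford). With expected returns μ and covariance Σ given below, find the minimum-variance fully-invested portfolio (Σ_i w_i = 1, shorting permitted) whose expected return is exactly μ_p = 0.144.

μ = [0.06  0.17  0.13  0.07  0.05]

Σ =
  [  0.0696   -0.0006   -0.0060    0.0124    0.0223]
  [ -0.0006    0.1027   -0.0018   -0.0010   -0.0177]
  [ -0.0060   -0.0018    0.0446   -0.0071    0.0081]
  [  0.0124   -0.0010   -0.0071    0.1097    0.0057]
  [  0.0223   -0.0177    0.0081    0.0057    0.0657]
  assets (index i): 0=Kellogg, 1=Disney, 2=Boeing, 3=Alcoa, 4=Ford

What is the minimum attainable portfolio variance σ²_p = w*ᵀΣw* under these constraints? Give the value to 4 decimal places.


0.0294

g=Σ⁻¹μ = [0.8531  1.8101  3.1269  0.7341  0.5100]
h=Σ⁻¹𝟙 = [11.4532  12.1877  23.8938  8.9125  10.8976]
a=μᵀg=0.842279  b=𝟙ᵀg=7.034062  c=𝟙ᵀh=67.344901  D=ac−b²=7.245161
λ₁=(c·0.144−b)/D = (67.344901·0.144−7.034062)/7.245161 = 0.367639
λ₂=(a−b·0.144)/D = (0.842279−7.034062·0.144)/7.245161 = -0.023550
w* = 0.367639·g + -0.023550·h:
  w_0 = 0.367639·0.8531 + -0.023550·11.4532 = 0.0439  (Kellogg)
  w_1 = 0.367639·1.8101 + -0.023550·12.1877 = 0.3784  (Disney)
  w_2 = 0.367639·3.1269 + -0.023550·23.8938 = 0.5868  (Boeing)
  w_3 = 0.367639·0.7341 + -0.023550·8.9125 = 0.0600  (Alcoa)
  w_4 = 0.367639·0.5100 + -0.023550·10.8976 = -0.0692  (Ford)
Σw_i=1.0000  μᵀw=0.1440
σ²=wᵀΣw=λ₁·μ_p+λ₂ = 0.367639·0.144 + -0.023550 = 0.029390 ≈ 0.0294


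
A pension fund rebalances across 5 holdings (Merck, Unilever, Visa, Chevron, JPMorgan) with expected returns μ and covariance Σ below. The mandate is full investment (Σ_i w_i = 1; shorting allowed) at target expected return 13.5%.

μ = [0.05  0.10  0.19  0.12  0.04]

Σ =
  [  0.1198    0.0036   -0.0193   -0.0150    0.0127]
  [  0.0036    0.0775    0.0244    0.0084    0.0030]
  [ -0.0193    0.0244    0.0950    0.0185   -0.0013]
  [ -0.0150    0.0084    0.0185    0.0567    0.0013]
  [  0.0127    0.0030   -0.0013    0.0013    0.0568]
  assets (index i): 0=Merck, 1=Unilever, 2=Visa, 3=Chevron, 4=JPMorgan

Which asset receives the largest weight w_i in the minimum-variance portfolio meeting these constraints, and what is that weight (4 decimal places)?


Visa (0.4119)

u=Σ⁻¹μ = [0.8385  0.5085  1.7171  1.6914  0.4905]
v=Σ⁻¹𝟙 = [9.8022  7.7286  7.5656  16.2769  14.8064]
a=μᵀu=0.641604  b=𝟙ᵀu=5.245917  c=𝟙ᵀv=56.179684  D=ac−b²=8.525483
λ₁=(c·0.135−b)/D = (56.179684·0.135−5.245917)/8.525483 = 0.274277
λ₂=(a−b·0.135)/D = (0.641604−5.245917·0.135)/8.525483 = -0.007811
w* = 0.274277·u + -0.007811·v:
  w_0 = 0.274277·0.8385 + -0.007811·9.8022 = 0.1534  (Merck)
  w_1 = 0.274277·0.5085 + -0.007811·7.7286 = 0.0791  (Unilever)
  w_2 = 0.274277·1.7171 + -0.007811·7.5656 = 0.4119  (Visa)
  w_3 = 0.274277·1.6914 + -0.007811·16.2769 = 0.3368  (Chevron)
  w_4 = 0.274277·0.4905 + -0.007811·14.8064 = 0.0189  (JPMorgan)
Σw_i=1.0000  μᵀw=0.1350
σ²=wᵀΣw=λ₁·μ_p+λ₂ = 0.274277·0.135 + -0.007811 = 0.029216 ≈ 0.0292


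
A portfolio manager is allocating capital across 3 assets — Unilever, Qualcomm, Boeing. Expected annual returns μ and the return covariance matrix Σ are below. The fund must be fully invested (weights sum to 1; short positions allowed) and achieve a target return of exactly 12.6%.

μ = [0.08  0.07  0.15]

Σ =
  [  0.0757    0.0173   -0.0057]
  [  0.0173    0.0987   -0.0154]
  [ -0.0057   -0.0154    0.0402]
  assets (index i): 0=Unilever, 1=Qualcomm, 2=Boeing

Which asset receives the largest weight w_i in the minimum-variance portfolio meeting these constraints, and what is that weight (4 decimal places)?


Boeing (0.6810)

p=Σ⁻¹μ = [1.1115  1.1925  4.3458]
q=Σ⁻¹𝟙 = [12.6537  12.8427  31.5896]
a=μᵀp=0.824256  b=𝟙ᵀp=6.649725  c=𝟙ᵀq=57.085969  D=ac−b²=2.834637
λ₁=(c·0.126−b)/D = (57.085969·0.126−6.649725)/2.834637 = 0.191597
λ₂=(a−b·0.126)/D = (0.824256−6.649725·0.126)/2.834637 = -0.004801
w* = 0.191597·p + -0.004801·q:
  w_0 = 0.191597·1.1115 + -0.004801·12.6537 = 0.1522  (Unilever)
  w_1 = 0.191597·1.1925 + -0.004801·12.8427 = 0.1668  (Qualcomm)
  w_2 = 0.191597·4.3458 + -0.004801·31.5896 = 0.6810  (Boeing)
Σw_i=1.0000  μᵀw=0.1260
σ²=wᵀΣw=λ₁·μ_p+λ₂ = 0.191597·0.126 + -0.004801 = 0.019340 ≈ 0.0193


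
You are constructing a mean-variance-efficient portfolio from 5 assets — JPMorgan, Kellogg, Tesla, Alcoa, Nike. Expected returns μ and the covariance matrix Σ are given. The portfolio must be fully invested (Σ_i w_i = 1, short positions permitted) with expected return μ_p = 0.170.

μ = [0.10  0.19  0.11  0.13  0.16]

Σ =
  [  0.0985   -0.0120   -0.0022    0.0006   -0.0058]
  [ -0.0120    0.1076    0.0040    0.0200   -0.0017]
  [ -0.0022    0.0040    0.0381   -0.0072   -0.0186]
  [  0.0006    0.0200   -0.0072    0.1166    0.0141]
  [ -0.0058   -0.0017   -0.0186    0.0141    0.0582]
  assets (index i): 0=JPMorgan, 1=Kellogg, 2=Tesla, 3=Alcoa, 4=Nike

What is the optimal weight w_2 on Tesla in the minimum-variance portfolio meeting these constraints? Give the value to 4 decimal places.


0.1077

p=Σ⁻¹μ = [1.5954  1.7156  5.0771  0.5893  4.4381]
q=Σ⁻¹𝟙 = [13.9398  8.6671  42.3567  5.8928  30.9335]
a=μᵀp=1.830674  b=𝟙ᵀp=13.415397  c=𝟙ᵀq=101.789937  D=ac−b²=6.371323
λ₁=(c·0.170−b)/D = (101.789937·0.170−13.415397)/6.371323 = 0.610374
λ₂=(a−b·0.170)/D = (1.830674−13.415397·0.170)/6.371323 = -0.070620
w* = 0.610374·p + -0.070620·q:
  w_0 = 0.610374·1.5954 + -0.070620·13.9398 = -0.0107  (JPMorgan)
  w_1 = 0.610374·1.7156 + -0.070620·8.6671 = 0.4351  (Kellogg)
  w_2 = 0.610374·5.0771 + -0.070620·42.3567 = 0.1077  (Tesla)
  w_3 = 0.610374·0.5893 + -0.070620·5.8928 = -0.0565  (Alcoa)
  w_4 = 0.610374·4.4381 + -0.070620·30.9335 = 0.5244  (Nike)
Σw_i=1.0000  μᵀw=0.1700
σ²=wᵀΣw=λ₁·μ_p+λ₂ = 0.610374·0.170 + -0.070620 = 0.033144 ≈ 0.0331


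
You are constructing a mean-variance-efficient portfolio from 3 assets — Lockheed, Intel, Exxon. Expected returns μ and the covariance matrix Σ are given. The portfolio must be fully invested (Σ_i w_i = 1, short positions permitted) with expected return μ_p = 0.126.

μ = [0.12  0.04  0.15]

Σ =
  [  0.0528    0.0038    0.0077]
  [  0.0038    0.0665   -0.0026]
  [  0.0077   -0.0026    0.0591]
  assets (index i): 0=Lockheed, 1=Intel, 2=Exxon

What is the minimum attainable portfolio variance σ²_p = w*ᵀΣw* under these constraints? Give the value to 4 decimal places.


p=Σ⁻¹μ = [1.8928  0.5839  2.3172]
q=Σ⁻¹𝟙 = [15.6120  14.7529  15.5354]
a=μᵀp=0.598065  b=𝟙ᵀp=4.793877  c=𝟙ᵀq=45.900370  D=ac−b²=4.470130
λ₁=(c·0.126−b)/D = (45.900370·0.126−4.793877)/4.470130 = 0.221374
λ₂=(a−b·0.126)/D = (0.598065−4.793877·0.126)/4.470130 = -0.001334
w* = 0.221374·p + -0.001334·q:
  w_0 = 0.221374·1.8928 + -0.001334·15.6120 = 0.3982  (Lockheed)
  w_1 = 0.221374·0.5839 + -0.001334·14.7529 = 0.1096  (Intel)
  w_2 = 0.221374·2.3172 + -0.001334·15.5354 = 0.4922  (Exxon)
Σw_i=1.0000  μᵀw=0.1260
σ²=wᵀΣw=λ₁·μ_p+λ₂ = 0.221374·0.126 + -0.001334 = 0.026559 ≈ 0.0266

0.0266


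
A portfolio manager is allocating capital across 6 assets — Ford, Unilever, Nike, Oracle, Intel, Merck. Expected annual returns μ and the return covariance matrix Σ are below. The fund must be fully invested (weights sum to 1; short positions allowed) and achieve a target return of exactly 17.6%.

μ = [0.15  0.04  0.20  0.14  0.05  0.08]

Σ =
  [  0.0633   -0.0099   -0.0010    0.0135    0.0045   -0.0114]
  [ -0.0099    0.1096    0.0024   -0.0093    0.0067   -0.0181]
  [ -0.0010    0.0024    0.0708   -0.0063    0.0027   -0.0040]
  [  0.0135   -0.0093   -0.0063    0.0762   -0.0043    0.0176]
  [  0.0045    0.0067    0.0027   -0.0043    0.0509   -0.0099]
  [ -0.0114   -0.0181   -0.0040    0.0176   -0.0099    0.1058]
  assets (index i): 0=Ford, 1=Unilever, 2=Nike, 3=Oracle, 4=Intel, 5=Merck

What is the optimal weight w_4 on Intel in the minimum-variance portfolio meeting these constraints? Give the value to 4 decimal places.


-0.0759

u=Σ⁻¹μ = [2.3354  0.7678  2.9991  1.5659  0.8565  1.0722]
v=Σ⁻¹𝟙 = [16.8096  12.3500  14.9506  10.7562  19.3662  13.9639]
a=μᵀu=1.328657  b=𝟙ᵀu=9.596848  c=𝟙ᵀv=88.196510  D=ac−b²=25.083376
λ₁=(c·0.176−b)/D = (88.196510·0.176−9.596848)/25.083376 = 0.236242
λ₂=(a−b·0.176)/D = (1.328657−9.596848·0.176)/25.083376 = -0.014368
w* = 0.236242·u + -0.014368·v:
  w_0 = 0.236242·2.3354 + -0.014368·16.8096 = 0.3102  (Ford)
  w_1 = 0.236242·0.7678 + -0.014368·12.3500 = 0.0040  (Unilever)
  w_2 = 0.236242·2.9991 + -0.014368·14.9506 = 0.4937  (Nike)
  w_3 = 0.236242·1.5659 + -0.014368·10.7562 = 0.2154  (Oracle)
  w_4 = 0.236242·0.8565 + -0.014368·19.3662 = -0.0759  (Intel)
  w_5 = 0.236242·1.0722 + -0.014368·13.9639 = 0.0527  (Merck)
Σw_i=1.0000  μᵀw=0.1760
σ²=wᵀΣw=λ₁·μ_p+λ₂ = 0.236242·0.176 + -0.014368 = 0.027211 ≈ 0.0272


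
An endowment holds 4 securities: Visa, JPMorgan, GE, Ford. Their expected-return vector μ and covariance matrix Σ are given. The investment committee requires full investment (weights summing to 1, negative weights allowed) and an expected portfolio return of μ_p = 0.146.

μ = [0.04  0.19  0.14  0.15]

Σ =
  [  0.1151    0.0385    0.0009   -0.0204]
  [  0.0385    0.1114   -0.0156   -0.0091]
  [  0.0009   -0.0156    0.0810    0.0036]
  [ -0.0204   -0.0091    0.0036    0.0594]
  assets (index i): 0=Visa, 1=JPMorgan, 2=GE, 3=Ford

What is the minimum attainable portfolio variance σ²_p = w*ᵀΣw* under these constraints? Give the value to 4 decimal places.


x=Σ⁻¹μ = [0.0920  2.1835  2.0248  2.7687]
y=Σ⁻¹𝟙 = [9.1090  9.3500  13.1296  20.6000]
a=μᵀx=1.117316  b=𝟙ᵀx=7.069008  c=𝟙ᵀy=52.188677  D=ac−b²=8.340389
λ₁=(c·0.146−b)/D = (52.188677·0.146−7.069008)/8.340389 = 0.066009
λ₂=(a−b·0.146)/D = (1.117316−7.069008·0.146)/8.340389 = 0.010220
w* = 0.066009·x + 0.010220·y:
  w_0 = 0.066009·0.0920 + 0.010220·9.1090 = 0.0992  (Visa)
  w_1 = 0.066009·2.1835 + 0.010220·9.3500 = 0.2397  (JPMorgan)
  w_2 = 0.066009·2.0248 + 0.010220·13.1296 = 0.2678  (GE)
  w_3 = 0.066009·2.7687 + 0.010220·20.6000 = 0.3933  (Ford)
Σw_i=1.0000  μᵀw=0.1460
σ²=wᵀΣw=λ₁·μ_p+λ₂ = 0.066009·0.146 + 0.010220 = 0.019858 ≈ 0.0199

0.0199


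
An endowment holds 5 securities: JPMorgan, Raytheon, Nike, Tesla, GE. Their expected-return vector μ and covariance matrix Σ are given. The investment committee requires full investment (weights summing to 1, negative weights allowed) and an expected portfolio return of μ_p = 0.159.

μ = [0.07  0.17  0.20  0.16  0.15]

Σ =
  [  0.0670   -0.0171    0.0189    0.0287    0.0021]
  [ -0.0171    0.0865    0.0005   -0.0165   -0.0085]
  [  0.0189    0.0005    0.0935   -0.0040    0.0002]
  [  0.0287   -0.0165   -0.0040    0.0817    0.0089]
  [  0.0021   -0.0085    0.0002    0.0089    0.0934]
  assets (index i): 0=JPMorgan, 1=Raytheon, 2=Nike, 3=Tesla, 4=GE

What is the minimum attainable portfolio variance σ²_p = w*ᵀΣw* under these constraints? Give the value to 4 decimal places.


0.0174

x=Σ⁻¹μ = [-0.0134  2.5684  2.2279  2.4160  1.6050]
y=Σ⁻¹𝟙 = [11.8860  16.9817  8.6372  10.7248  10.9444]
a=μᵀx=1.508594  b=𝟙ᵀx=8.803963  c=𝟙ᵀy=59.174012  D=ac−b²=11.759799
λ₁=(c·0.159−b)/D = (59.174012·0.159−8.803963)/11.759799 = 0.051421
λ₂=(a−b·0.159)/D = (1.508594−8.803963·0.159)/11.759799 = 0.009249
w* = 0.051421·x + 0.009249·y:
  w_0 = 0.051421·-0.0134 + 0.009249·11.8860 = 0.1092  (JPMorgan)
  w_1 = 0.051421·2.5684 + 0.009249·16.9817 = 0.2891  (Raytheon)
  w_2 = 0.051421·2.2279 + 0.009249·8.6372 = 0.1944  (Nike)
  w_3 = 0.051421·2.4160 + 0.009249·10.7248 = 0.2234  (Tesla)
  w_4 = 0.051421·1.6050 + 0.009249·10.9444 = 0.1838  (GE)
Σw_i=1.0000  μᵀw=0.1590
σ²=wᵀΣw=λ₁·μ_p+λ₂ = 0.051421·0.159 + 0.009249 = 0.017425 ≈ 0.0174


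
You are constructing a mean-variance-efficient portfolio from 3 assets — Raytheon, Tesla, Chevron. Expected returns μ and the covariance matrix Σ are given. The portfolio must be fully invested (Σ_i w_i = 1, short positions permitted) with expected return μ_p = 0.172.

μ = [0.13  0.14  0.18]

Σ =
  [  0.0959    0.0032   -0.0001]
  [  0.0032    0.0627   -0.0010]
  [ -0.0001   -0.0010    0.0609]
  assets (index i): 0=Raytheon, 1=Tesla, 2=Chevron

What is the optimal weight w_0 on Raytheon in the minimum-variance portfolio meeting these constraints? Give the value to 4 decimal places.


u=Σ⁻¹μ = [1.2848  2.2150  2.9941]
v=Σ⁻¹𝟙 = [9.9208  15.7089  16.6946]
a=μᵀu=1.016074  b=𝟙ᵀu=6.493973  c=𝟙ᵀv=42.324260  D=ac−b²=0.832905
λ₁=(c·0.172−b)/D = (42.324260·0.172−6.493973)/0.832905 = 0.943445
λ₂=(a−b·0.172)/D = (1.016074−6.493973·0.172)/0.832905 = -0.121129
w* = 0.943445·u + -0.121129·v:
  w_0 = 0.943445·1.2848 + -0.121129·9.9208 = 0.0104  (Raytheon)
  w_1 = 0.943445·2.2150 + -0.121129·15.7089 = 0.1870  (Tesla)
  w_2 = 0.943445·2.9941 + -0.121129·16.6946 = 0.8026  (Chevron)
Σw_i=1.0000  μᵀw=0.1720
σ²=wᵀΣw=λ₁·μ_p+λ₂ = 0.943445·0.172 + -0.121129 = 0.041143 ≈ 0.0411

0.0104


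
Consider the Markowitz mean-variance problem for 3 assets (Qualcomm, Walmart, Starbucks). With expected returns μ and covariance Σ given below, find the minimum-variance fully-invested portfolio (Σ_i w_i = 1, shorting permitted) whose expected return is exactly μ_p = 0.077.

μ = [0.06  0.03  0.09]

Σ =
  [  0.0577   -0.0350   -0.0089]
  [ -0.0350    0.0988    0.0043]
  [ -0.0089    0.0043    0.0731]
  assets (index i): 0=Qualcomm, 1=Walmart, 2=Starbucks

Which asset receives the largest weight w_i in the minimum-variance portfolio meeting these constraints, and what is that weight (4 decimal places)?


Starbucks (0.5924)

p=Σ⁻¹μ = [1.7866  0.8757  1.3972]
q=Σ⁻¹𝟙 = [32.5670  20.9440  16.4130]
a=μᵀp=0.259214  b=𝟙ᵀp=4.059507  c=𝟙ᵀq=69.923981  D=ac−b²=1.645698
λ₁=(c·0.077−b)/D = (69.923981·0.077−4.059507)/1.645698 = 0.804911
λ₂=(a−b·0.077)/D = (0.259214−4.059507·0.077)/1.645698 = -0.032429
w* = 0.804911·p + -0.032429·q:
  w_0 = 0.804911·1.7866 + -0.032429·32.5670 = 0.3819  (Qualcomm)
  w_1 = 0.804911·0.8757 + -0.032429·20.9440 = 0.0257  (Walmart)
  w_2 = 0.804911·1.3972 + -0.032429·16.4130 = 0.5924  (Starbucks)
Σw_i=1.0000  μᵀw=0.0770
σ²=wᵀΣw=λ₁·μ_p+λ₂ = 0.804911·0.077 + -0.032429 = 0.029549 ≈ 0.0295


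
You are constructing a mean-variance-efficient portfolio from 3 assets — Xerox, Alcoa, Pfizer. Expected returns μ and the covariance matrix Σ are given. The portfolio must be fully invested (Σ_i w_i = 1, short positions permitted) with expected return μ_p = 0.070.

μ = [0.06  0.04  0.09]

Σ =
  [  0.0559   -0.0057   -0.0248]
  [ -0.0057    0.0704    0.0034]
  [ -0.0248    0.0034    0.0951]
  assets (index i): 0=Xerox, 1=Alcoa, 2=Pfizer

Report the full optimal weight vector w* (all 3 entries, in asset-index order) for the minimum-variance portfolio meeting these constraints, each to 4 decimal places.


0.4700  0.1180  0.4120

p=Σ⁻¹μ = [1.7512  0.6433  1.3800]
q=Σ⁻¹𝟙 = [27.0211  15.5711  17.0051]
a=μᵀp=0.255009  b=𝟙ᵀp=3.774567  c=𝟙ᵀq=59.597263  D=ac−b²=0.950487
λ₁=(c·0.070−b)/D = (59.597263·0.070−3.774567)/0.950487 = 0.417935
λ₂=(a−b·0.070)/D = (0.255009−3.774567·0.070)/0.950487 = -0.009690
w* = 0.417935·p + -0.009690·q:
  w_0 = 0.417935·1.7512 + -0.009690·27.0211 = 0.4700  (Xerox)
  w_1 = 0.417935·0.6433 + -0.009690·15.5711 = 0.1180  (Alcoa)
  w_2 = 0.417935·1.3800 + -0.009690·17.0051 = 0.4120  (Pfizer)
Σw_i=1.0000  μᵀw=0.0700
σ²=wᵀΣw=λ₁·μ_p+λ₂ = 0.417935·0.070 + -0.009690 = 0.019565 ≈ 0.0196


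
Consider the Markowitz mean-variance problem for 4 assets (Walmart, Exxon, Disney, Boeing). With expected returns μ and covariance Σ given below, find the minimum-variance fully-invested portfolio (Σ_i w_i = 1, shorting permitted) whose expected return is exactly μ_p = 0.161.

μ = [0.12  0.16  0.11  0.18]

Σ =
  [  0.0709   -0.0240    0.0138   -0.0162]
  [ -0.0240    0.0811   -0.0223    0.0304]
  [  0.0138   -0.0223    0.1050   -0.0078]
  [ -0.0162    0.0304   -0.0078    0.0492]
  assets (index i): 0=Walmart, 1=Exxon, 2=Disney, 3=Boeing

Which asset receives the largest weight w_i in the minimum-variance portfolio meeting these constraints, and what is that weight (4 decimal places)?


Boeing (0.6166)

x=Σ⁻¹μ = [2.8920  1.8040  1.3260  3.7063]
y=Σ⁻¹𝟙 = [21.3541  14.0746  11.2248  20.4395]
a=μᵀx=1.448672  b=𝟙ᵀx=9.728270  c=𝟙ᵀy=67.093043  D=ac−b²=2.556541
λ₁=(c·0.161−b)/D = (67.093043·0.161−9.728270)/2.556541 = 0.419985
λ₂=(a−b·0.161)/D = (1.448672−9.728270·0.161)/2.556541 = -0.045992
w* = 0.419985·x + -0.045992·y:
  w_0 = 0.419985·2.8920 + -0.045992·21.3541 = 0.2325  (Walmart)
  w_1 = 0.419985·1.8040 + -0.045992·14.0746 = 0.1103  (Exxon)
  w_2 = 0.419985·1.3260 + -0.045992·11.2248 = 0.0406  (Disney)
  w_3 = 0.419985·3.7063 + -0.045992·20.4395 = 0.6166  (Boeing)
Σw_i=1.0000  μᵀw=0.1610
σ²=wᵀΣw=λ₁·μ_p+λ₂ = 0.419985·0.161 + -0.045992 = 0.021626 ≈ 0.0216


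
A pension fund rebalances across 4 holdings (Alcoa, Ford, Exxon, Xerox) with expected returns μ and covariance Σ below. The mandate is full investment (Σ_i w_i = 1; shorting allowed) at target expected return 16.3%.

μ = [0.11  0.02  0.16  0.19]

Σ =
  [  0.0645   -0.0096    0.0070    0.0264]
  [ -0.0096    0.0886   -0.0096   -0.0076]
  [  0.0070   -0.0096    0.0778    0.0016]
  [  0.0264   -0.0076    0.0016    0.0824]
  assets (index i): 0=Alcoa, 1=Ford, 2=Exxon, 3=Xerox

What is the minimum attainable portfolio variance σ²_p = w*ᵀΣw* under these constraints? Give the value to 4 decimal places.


0.0334

x=Σ⁻¹μ = [0.7312  0.7053  2.0347  2.0971]
y=Σ⁻¹𝟙 = [12.4811  14.8819  13.3766  9.2500]
a=μᵀx=0.818536  b=𝟙ᵀx=5.568308  c=𝟙ᵀy=49.989529  D=ac−b²=9.912182
λ₁=(c·0.163−b)/D = (49.989529·0.163−5.568308)/9.912182 = 0.260284
λ₂=(a−b·0.163)/D = (0.818536−5.568308·0.163)/9.912182 = -0.008989
w* = 0.260284·x + -0.008989·y:
  w_0 = 0.260284·0.7312 + -0.008989·12.4811 = 0.0781  (Alcoa)
  w_1 = 0.260284·0.7053 + -0.008989·14.8819 = 0.0498  (Ford)
  w_2 = 0.260284·2.0347 + -0.008989·13.3766 = 0.4094  (Exxon)
  w_3 = 0.260284·2.0971 + -0.008989·9.2500 = 0.4627  (Xerox)
Σw_i=1.0000  μᵀw=0.1630
σ²=wᵀΣw=λ₁·μ_p+λ₂ = 0.260284·0.163 + -0.008989 = 0.033438 ≈ 0.0334
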